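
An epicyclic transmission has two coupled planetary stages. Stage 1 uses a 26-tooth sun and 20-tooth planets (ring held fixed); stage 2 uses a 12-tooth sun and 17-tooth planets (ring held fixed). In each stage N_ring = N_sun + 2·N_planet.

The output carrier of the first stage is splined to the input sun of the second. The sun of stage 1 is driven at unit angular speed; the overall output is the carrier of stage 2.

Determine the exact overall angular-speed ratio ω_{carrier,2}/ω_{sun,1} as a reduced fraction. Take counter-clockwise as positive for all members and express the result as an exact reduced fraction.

39/667

Stage 1: N_ring = 26 + 2·20 = 66
Stage 1: 26(ω_s−ω_c) = −66(ω_r−ω_c),  ω_r=0, ω_s=1
Stage 1: 26(1−ω_c) = −66(0−ω_c)  ⇒  92ω_c = 26  ⇒  ω_c = 13/46
  ⇒ ω_c¹/ω_s¹ = 13/46
Stage 2: N_ring = 12 + 2·17 = 46
Stage 2: 12(ω_s−ω_c) = −46(ω_r−ω_c),  ω_r=0, ω_s=1
Stage 2: 12(1−ω_c) = −46(0−ω_c)  ⇒  58ω_c = 12  ⇒  ω_c = 6/29
  ⇒ ω_c²/ω_s² = 6/29
Coupling ω_s² = ω_c¹ ⇒ overall = 13/46 × 6/29 = 39/667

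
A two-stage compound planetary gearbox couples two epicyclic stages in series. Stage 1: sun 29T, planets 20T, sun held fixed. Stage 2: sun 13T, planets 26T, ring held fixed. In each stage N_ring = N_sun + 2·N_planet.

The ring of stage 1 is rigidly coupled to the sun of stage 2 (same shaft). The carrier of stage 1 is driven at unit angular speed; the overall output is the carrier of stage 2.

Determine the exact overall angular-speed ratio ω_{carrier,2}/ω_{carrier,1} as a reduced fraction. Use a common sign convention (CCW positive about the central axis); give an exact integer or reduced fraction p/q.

Stage 1: N_ring = 29 + 2·20 = 69
Stage 1: 29(ω_s−ω_c) = −69(ω_r−ω_c),  ω_s=0, ω_c=1
Stage 1: ω_r = 1 − (29/69)(0−1) = 98/69
  ⇒ ω_r¹/ω_c¹ = 98/69
Stage 2: N_ring = 13 + 2·26 = 65
Stage 2: 13(ω_s−ω_c) = −65(ω_r−ω_c),  ω_r=0, ω_s=1
Stage 2: 13(1−ω_c) = −65(0−ω_c)  ⇒  78ω_c = 13  ⇒  ω_c = 1/6
  ⇒ ω_c²/ω_s² = 1/6
Coupling ω_s² = ω_r¹ ⇒ overall = 98/69 × 1/6 = 49/207

49/207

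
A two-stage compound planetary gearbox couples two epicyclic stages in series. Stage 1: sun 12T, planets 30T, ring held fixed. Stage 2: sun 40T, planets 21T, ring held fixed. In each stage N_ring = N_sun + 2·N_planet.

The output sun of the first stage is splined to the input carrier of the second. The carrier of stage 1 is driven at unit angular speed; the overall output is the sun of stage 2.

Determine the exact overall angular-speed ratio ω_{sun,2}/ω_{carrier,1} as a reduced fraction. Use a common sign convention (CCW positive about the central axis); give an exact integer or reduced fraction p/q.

Stage 1: N_ring = 12 + 2·30 = 72
Stage 1: 12(ω_s−ω_c) = −72(ω_r−ω_c),  ω_r=0, ω_c=1
Stage 1: ω_s = 1 − (72/12)(0−1) = 7
  ⇒ ω_s¹/ω_c¹ = 7
Stage 2: N_ring = 40 + 2·21 = 82
Stage 2: 40(ω_s−ω_c) = −82(ω_r−ω_c),  ω_r=0, ω_c=1
Stage 2: ω_s = 1 − (82/40)(0−1) = 61/20
  ⇒ ω_s²/ω_c² = 61/20
Coupling ω_c² = ω_s¹ ⇒ overall = 7 × 61/20 = 427/20

427/20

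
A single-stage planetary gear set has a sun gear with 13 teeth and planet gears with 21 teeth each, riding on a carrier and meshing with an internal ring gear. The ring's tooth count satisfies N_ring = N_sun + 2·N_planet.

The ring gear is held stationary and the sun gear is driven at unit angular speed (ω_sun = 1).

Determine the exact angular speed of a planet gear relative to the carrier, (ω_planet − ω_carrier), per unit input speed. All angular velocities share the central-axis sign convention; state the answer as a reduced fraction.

N_ring = 13 + 2·21 = 55
13(ω_s−ω_c) = −55(ω_r−ω_c),  ω_r=0, ω_s=1
13(1−ω_c) = −55(0−ω_c)  ⇒  68ω_c = 13  ⇒  ω_c = 13/68
sun–planet: 13·(1−13/68) = −21·(ω_p−ω_c)  ⇒  ω_p−ω_c = −(13/21)·(55/68) = -715/1428

-715/1428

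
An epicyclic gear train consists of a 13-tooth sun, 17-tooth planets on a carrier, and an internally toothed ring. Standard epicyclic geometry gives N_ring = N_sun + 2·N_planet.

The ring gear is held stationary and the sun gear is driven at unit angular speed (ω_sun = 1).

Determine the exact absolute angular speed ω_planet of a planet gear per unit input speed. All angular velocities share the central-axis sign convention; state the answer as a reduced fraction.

-13/34

N_ring = 13 + 2·17 = 47
13(ω_s−ω_c) = −47(ω_r−ω_c),  ω_r=0, ω_s=1
13(1−ω_c) = −47(0−ω_c)  ⇒  60ω_c = 13  ⇒  ω_c = 13/60
sun–planet: 13·(1−13/60) = −17·(ω_p−ω_c)  ⇒  ω_p−ω_c = −(13/17)·(47/60) = -611/1020
ω_p = 13/60 − 611/1020 = -13/34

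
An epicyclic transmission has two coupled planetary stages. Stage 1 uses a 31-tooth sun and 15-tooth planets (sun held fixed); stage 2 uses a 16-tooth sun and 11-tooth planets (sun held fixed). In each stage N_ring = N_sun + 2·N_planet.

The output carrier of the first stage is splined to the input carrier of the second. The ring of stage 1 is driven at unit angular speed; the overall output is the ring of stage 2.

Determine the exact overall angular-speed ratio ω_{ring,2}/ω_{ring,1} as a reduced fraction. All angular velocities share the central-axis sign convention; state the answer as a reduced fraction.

1647/1748

Stage 1: N_ring = 31 + 2·15 = 61
Stage 1: 31(ω_s−ω_c) = −61(ω_r−ω_c),  ω_s=0, ω_r=1
Stage 1: 31(0−ω_c) = −61(1−ω_c)  ⇒  92ω_c = 61  ⇒  ω_c = 61/92
  ⇒ ω_c¹/ω_r¹ = 61/92
Stage 2: N_ring = 16 + 2·11 = 38
Stage 2: 16(ω_s−ω_c) = −38(ω_r−ω_c),  ω_s=0, ω_c=1
Stage 2: ω_r = 1 − (16/38)(0−1) = 27/19
  ⇒ ω_r²/ω_c² = 27/19
Coupling ω_c² = ω_c¹ ⇒ overall = 61/92 × 27/19 = 1647/1748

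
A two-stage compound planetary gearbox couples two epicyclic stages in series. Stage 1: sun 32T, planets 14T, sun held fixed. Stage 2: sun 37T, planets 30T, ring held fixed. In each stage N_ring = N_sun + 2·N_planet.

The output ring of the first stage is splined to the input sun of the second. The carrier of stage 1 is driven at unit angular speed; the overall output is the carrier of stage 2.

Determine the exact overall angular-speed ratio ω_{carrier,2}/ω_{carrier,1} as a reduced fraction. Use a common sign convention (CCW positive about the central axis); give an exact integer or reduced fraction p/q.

Stage 1: N_ring = 32 + 2·14 = 60
Stage 1: 32(ω_s−ω_c) = −60(ω_r−ω_c),  ω_s=0, ω_c=1
Stage 1: ω_r = 1 − (32/60)(0−1) = 23/15
  ⇒ ω_r¹/ω_c¹ = 23/15
Stage 2: N_ring = 37 + 2·30 = 97
Stage 2: 37(ω_s−ω_c) = −97(ω_r−ω_c),  ω_r=0, ω_s=1
Stage 2: 37(1−ω_c) = −97(0−ω_c)  ⇒  134ω_c = 37  ⇒  ω_c = 37/134
  ⇒ ω_c²/ω_s² = 37/134
Coupling ω_s² = ω_r¹ ⇒ overall = 23/15 × 37/134 = 851/2010

851/2010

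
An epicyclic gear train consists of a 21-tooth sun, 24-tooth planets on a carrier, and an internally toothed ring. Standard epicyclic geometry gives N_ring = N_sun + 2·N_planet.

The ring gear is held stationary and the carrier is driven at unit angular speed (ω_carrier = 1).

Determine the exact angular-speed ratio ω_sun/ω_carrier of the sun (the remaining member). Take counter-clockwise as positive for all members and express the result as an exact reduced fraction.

30/7

N_ring = 21 + 2·24 = 69
21(ω_s−ω_c) = −69(ω_r−ω_c),  ω_r=0, ω_c=1
ω_s = 1 − (69/21)(0−1) = 30/7
ω_s/ω_c = 30/7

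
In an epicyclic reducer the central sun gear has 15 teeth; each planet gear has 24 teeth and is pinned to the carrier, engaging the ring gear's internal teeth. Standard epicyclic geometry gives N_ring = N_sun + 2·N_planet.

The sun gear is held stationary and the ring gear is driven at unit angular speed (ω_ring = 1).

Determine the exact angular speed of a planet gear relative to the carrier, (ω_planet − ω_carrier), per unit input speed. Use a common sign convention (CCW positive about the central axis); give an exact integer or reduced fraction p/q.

N_ring = 15 + 2·24 = 63
15(ω_s−ω_c) = −63(ω_r−ω_c),  ω_s=0, ω_r=1
15(0−ω_c) = −63(1−ω_c)  ⇒  78ω_c = 63  ⇒  ω_c = 21/26
sun–planet: 15·(0−21/26) = −24·(ω_p−ω_c)  ⇒  ω_p−ω_c = −(15/24)·(-21/26) = 105/208

105/208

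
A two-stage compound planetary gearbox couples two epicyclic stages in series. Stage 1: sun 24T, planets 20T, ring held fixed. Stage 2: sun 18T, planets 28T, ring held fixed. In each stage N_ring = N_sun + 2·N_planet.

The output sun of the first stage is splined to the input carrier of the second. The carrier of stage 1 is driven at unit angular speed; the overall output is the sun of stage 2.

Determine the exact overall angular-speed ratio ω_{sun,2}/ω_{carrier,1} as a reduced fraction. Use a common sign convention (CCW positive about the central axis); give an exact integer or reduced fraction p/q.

506/27

Stage 1: N_ring = 24 + 2·20 = 64
Stage 1: 24(ω_s−ω_c) = −64(ω_r−ω_c),  ω_r=0, ω_c=1
Stage 1: ω_s = 1 − (64/24)(0−1) = 11/3
  ⇒ ω_s¹/ω_c¹ = 11/3
Stage 2: N_ring = 18 + 2·28 = 74
Stage 2: 18(ω_s−ω_c) = −74(ω_r−ω_c),  ω_r=0, ω_c=1
Stage 2: ω_s = 1 − (74/18)(0−1) = 46/9
  ⇒ ω_s²/ω_c² = 46/9
Coupling ω_c² = ω_s¹ ⇒ overall = 11/3 × 46/9 = 506/27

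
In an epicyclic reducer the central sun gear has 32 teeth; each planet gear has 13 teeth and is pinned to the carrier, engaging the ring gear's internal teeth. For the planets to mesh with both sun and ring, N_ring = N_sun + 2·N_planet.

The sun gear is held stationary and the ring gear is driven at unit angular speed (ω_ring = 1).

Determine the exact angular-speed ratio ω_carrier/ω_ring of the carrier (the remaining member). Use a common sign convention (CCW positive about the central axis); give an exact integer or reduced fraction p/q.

N_ring = 32 + 2·13 = 58
32(ω_s−ω_c) = −58(ω_r−ω_c),  ω_s=0, ω_r=1
32(0−ω_c) = −58(1−ω_c)  ⇒  90ω_c = 58  ⇒  ω_c = 29/45
ω_c/ω_r = 29/45

29/45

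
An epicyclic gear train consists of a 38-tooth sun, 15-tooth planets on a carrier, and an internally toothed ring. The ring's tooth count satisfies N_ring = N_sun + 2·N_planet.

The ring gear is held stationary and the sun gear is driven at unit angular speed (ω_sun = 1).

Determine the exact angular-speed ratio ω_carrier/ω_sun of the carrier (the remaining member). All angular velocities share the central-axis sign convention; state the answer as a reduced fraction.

N_ring = 38 + 2·15 = 68
38(ω_s−ω_c) = −68(ω_r−ω_c),  ω_r=0, ω_s=1
38(1−ω_c) = −68(0−ω_c)  ⇒  106ω_c = 38  ⇒  ω_c = 19/53
ω_c/ω_s = 19/53

19/53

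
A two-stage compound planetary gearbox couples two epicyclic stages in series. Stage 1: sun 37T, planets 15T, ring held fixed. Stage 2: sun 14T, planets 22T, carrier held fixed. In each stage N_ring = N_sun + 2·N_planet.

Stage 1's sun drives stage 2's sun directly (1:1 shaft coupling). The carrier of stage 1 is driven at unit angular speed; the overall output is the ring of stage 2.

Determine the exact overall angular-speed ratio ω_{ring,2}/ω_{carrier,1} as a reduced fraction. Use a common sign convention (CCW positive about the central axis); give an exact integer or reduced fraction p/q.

-728/1073

Stage 1: N_ring = 37 + 2·15 = 67
Stage 1: 37(ω_s−ω_c) = −67(ω_r−ω_c),  ω_r=0, ω_c=1
Stage 1: ω_s = 1 − (67/37)(0−1) = 104/37
  ⇒ ω_s¹/ω_c¹ = 104/37
Stage 2: N_ring = 14 + 2·22 = 58
Stage 2: 14(ω_s−ω_c) = −58(ω_r−ω_c),  ω_c=0, ω_s=1
Stage 2: ω_r = 0 − (14/58)(1−0) = -7/29
  ⇒ ω_r²/ω_s² = -7/29
Coupling ω_s² = ω_s¹ ⇒ overall = 104/37 × -7/29 = -728/1073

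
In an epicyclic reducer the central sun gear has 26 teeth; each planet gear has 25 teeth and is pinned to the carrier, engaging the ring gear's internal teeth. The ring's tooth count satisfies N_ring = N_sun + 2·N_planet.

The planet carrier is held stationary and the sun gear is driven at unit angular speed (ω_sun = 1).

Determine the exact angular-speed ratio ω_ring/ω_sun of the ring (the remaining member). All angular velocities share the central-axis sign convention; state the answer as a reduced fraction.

-13/38

N_ring = 26 + 2·25 = 76
26(ω_s−ω_c) = −76(ω_r−ω_c),  ω_c=0, ω_s=1
ω_r = 0 − (26/76)(1−0) = -13/38
ω_r/ω_s = -13/38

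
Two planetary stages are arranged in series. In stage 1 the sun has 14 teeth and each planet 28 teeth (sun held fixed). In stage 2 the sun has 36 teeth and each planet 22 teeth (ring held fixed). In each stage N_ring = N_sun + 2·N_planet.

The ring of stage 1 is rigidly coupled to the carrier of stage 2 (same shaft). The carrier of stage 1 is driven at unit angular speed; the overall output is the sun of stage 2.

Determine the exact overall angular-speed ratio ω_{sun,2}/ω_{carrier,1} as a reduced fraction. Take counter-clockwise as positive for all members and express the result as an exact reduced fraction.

Stage 1: N_ring = 14 + 2·28 = 70
Stage 1: 14(ω_s−ω_c) = −70(ω_r−ω_c),  ω_s=0, ω_c=1
Stage 1: ω_r = 1 − (14/70)(0−1) = 6/5
  ⇒ ω_r¹/ω_c¹ = 6/5
Stage 2: N_ring = 36 + 2·22 = 80
Stage 2: 36(ω_s−ω_c) = −80(ω_r−ω_c),  ω_r=0, ω_c=1
Stage 2: ω_s = 1 − (80/36)(0−1) = 29/9
  ⇒ ω_s²/ω_c² = 29/9
Coupling ω_c² = ω_r¹ ⇒ overall = 6/5 × 29/9 = 58/15

58/15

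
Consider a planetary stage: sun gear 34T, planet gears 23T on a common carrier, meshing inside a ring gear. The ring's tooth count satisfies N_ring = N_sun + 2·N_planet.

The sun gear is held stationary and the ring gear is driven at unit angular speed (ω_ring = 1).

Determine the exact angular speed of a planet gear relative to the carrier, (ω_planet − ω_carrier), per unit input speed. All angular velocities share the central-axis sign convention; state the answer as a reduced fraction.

N_ring = 34 + 2·23 = 80
34(ω_s−ω_c) = −80(ω_r−ω_c),  ω_s=0, ω_r=1
34(0−ω_c) = −80(1−ω_c)  ⇒  114ω_c = 80  ⇒  ω_c = 40/57
sun–planet: 34·(0−40/57) = −23·(ω_p−ω_c)  ⇒  ω_p−ω_c = −(34/23)·(-40/57) = 1360/1311

1360/1311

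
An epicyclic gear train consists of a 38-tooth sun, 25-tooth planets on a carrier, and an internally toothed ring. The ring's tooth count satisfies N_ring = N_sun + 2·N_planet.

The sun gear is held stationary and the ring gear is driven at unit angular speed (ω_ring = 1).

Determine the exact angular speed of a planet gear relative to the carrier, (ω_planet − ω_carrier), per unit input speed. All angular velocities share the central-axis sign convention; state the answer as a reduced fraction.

1672/1575

N_ring = 38 + 2·25 = 88
38(ω_s−ω_c) = −88(ω_r−ω_c),  ω_s=0, ω_r=1
38(0−ω_c) = −88(1−ω_c)  ⇒  126ω_c = 88  ⇒  ω_c = 44/63
sun–planet: 38·(0−44/63) = −25·(ω_p−ω_c)  ⇒  ω_p−ω_c = −(38/25)·(-44/63) = 1672/1575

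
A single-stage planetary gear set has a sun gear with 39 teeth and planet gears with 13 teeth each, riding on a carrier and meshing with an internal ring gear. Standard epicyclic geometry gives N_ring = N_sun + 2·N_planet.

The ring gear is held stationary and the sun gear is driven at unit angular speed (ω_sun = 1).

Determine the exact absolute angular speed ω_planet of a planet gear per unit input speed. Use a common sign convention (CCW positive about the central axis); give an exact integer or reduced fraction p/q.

-3/2

N_ring = 39 + 2·13 = 65
39(ω_s−ω_c) = −65(ω_r−ω_c),  ω_r=0, ω_s=1
39(1−ω_c) = −65(0−ω_c)  ⇒  104ω_c = 39  ⇒  ω_c = 3/8
sun–planet: 39·(1−3/8) = −13·(ω_p−ω_c)  ⇒  ω_p−ω_c = −(39/13)·(5/8) = -15/8
ω_p = 3/8 − 15/8 = -3/2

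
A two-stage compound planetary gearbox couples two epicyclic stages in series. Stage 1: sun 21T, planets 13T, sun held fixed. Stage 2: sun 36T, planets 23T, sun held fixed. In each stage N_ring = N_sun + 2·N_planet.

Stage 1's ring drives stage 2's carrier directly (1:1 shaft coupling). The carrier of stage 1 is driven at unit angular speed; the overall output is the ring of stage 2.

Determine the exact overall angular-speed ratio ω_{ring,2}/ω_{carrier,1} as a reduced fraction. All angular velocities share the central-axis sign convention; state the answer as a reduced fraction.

4012/1927

Stage 1: N_ring = 21 + 2·13 = 47
Stage 1: 21(ω_s−ω_c) = −47(ω_r−ω_c),  ω_s=0, ω_c=1
Stage 1: ω_r = 1 − (21/47)(0−1) = 68/47
  ⇒ ω_r¹/ω_c¹ = 68/47
Stage 2: N_ring = 36 + 2·23 = 82
Stage 2: 36(ω_s−ω_c) = −82(ω_r−ω_c),  ω_s=0, ω_c=1
Stage 2: ω_r = 1 − (36/82)(0−1) = 59/41
  ⇒ ω_r²/ω_c² = 59/41
Coupling ω_c² = ω_r¹ ⇒ overall = 68/47 × 59/41 = 4012/1927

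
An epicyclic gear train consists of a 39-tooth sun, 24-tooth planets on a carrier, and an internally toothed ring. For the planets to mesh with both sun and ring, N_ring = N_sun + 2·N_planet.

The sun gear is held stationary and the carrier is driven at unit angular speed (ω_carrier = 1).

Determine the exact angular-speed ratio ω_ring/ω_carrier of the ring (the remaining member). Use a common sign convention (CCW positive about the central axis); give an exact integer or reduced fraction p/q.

42/29

N_ring = 39 + 2·24 = 87
39(ω_s−ω_c) = −87(ω_r−ω_c),  ω_s=0, ω_c=1
ω_r = 1 − (39/87)(0−1) = 42/29
ω_r/ω_c = 42/29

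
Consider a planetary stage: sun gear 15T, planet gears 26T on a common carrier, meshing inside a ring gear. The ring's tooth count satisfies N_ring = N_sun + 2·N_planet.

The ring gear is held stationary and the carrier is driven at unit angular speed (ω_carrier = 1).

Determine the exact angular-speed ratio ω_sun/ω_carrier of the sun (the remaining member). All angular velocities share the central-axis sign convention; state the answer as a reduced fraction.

N_ring = 15 + 2·26 = 67
15(ω_s−ω_c) = −67(ω_r−ω_c),  ω_r=0, ω_c=1
ω_s = 1 − (67/15)(0−1) = 82/15
ω_s/ω_c = 82/15

82/15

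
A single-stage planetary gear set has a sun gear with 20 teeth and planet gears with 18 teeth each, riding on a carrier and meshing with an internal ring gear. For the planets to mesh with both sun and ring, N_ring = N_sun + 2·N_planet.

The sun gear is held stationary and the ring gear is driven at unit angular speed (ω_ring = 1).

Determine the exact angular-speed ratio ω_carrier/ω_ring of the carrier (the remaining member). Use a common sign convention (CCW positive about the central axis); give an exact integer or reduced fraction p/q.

N_ring = 20 + 2·18 = 56
20(ω_s−ω_c) = −56(ω_r−ω_c),  ω_s=0, ω_r=1
20(0−ω_c) = −56(1−ω_c)  ⇒  76ω_c = 56  ⇒  ω_c = 14/19
ω_c/ω_r = 14/19

14/19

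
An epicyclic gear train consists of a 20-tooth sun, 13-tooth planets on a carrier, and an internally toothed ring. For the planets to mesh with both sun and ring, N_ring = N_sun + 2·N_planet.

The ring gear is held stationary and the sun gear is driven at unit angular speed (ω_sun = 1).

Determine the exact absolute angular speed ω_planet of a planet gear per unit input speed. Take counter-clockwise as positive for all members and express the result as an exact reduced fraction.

N_ring = 20 + 2·13 = 46
20(ω_s−ω_c) = −46(ω_r−ω_c),  ω_r=0, ω_s=1
20(1−ω_c) = −46(0−ω_c)  ⇒  66ω_c = 20  ⇒  ω_c = 10/33
sun–planet: 20·(1−10/33) = −13·(ω_p−ω_c)  ⇒  ω_p−ω_c = −(20/13)·(23/33) = -460/429
ω_p = 10/33 − 460/429 = -10/13

-10/13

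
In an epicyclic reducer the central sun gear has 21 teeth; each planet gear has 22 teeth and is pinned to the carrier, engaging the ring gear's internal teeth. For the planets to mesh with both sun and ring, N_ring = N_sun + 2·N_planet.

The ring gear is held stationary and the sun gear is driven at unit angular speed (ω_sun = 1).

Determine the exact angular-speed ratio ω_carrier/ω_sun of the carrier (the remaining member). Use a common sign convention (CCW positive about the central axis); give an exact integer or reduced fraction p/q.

21/86

N_ring = 21 + 2·22 = 65
21(ω_s−ω_c) = −65(ω_r−ω_c),  ω_r=0, ω_s=1
21(1−ω_c) = −65(0−ω_c)  ⇒  86ω_c = 21  ⇒  ω_c = 21/86
ω_c/ω_s = 21/86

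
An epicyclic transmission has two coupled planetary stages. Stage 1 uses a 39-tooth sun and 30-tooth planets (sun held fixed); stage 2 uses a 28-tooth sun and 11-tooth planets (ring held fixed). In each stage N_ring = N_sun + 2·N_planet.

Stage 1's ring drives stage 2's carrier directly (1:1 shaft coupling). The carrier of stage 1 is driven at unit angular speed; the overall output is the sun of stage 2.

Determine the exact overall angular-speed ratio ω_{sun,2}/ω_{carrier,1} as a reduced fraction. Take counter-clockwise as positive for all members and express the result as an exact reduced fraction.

299/77

Stage 1: N_ring = 39 + 2·30 = 99
Stage 1: 39(ω_s−ω_c) = −99(ω_r−ω_c),  ω_s=0, ω_c=1
Stage 1: ω_r = 1 − (39/99)(0−1) = 46/33
  ⇒ ω_r¹/ω_c¹ = 46/33
Stage 2: N_ring = 28 + 2·11 = 50
Stage 2: 28(ω_s−ω_c) = −50(ω_r−ω_c),  ω_r=0, ω_c=1
Stage 2: ω_s = 1 − (50/28)(0−1) = 39/14
  ⇒ ω_s²/ω_c² = 39/14
Coupling ω_c² = ω_r¹ ⇒ overall = 46/33 × 39/14 = 299/77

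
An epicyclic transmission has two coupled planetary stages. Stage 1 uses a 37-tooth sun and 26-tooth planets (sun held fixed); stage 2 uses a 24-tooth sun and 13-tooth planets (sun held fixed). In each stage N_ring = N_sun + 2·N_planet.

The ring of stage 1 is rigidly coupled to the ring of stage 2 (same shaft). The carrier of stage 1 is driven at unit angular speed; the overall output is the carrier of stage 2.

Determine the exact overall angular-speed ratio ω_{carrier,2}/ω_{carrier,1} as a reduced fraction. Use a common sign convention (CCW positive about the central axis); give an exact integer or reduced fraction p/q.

Stage 1: N_ring = 37 + 2·26 = 89
Stage 1: 37(ω_s−ω_c) = −89(ω_r−ω_c),  ω_s=0, ω_c=1
Stage 1: ω_r = 1 − (37/89)(0−1) = 126/89
  ⇒ ω_r¹/ω_c¹ = 126/89
Stage 2: N_ring = 24 + 2·13 = 50
Stage 2: 24(ω_s−ω_c) = −50(ω_r−ω_c),  ω_s=0, ω_r=1
Stage 2: 24(0−ω_c) = −50(1−ω_c)  ⇒  74ω_c = 50  ⇒  ω_c = 25/37
  ⇒ ω_c²/ω_r² = 25/37
Coupling ω_r² = ω_r¹ ⇒ overall = 126/89 × 25/37 = 3150/3293

3150/3293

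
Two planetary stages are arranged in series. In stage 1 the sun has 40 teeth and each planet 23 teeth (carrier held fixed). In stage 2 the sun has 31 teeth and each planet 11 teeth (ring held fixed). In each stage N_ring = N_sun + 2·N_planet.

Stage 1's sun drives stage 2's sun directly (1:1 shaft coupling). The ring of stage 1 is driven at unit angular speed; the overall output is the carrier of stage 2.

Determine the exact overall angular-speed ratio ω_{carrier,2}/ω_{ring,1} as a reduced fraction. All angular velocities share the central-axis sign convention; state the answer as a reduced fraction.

Stage 1: N_ring = 40 + 2·23 = 86
Stage 1: 40(ω_s−ω_c) = −86(ω_r−ω_c),  ω_c=0, ω_r=1
Stage 1: ω_s = 0 − (86/40)(1−0) = -43/20
  ⇒ ω_s¹/ω_r¹ = -43/20
Stage 2: N_ring = 31 + 2·11 = 53
Stage 2: 31(ω_s−ω_c) = −53(ω_r−ω_c),  ω_r=0, ω_s=1
Stage 2: 31(1−ω_c) = −53(0−ω_c)  ⇒  84ω_c = 31  ⇒  ω_c = 31/84
  ⇒ ω_c²/ω_s² = 31/84
Coupling ω_s² = ω_s¹ ⇒ overall = -43/20 × 31/84 = -1333/1680

-1333/1680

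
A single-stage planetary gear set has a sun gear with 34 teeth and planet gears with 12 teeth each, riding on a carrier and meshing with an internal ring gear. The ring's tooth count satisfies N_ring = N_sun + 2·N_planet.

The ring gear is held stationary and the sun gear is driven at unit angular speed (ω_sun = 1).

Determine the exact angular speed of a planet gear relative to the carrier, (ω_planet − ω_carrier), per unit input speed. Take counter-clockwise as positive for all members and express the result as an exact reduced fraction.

N_ring = 34 + 2·12 = 58
34(ω_s−ω_c) = −58(ω_r−ω_c),  ω_r=0, ω_s=1
34(1−ω_c) = −58(0−ω_c)  ⇒  92ω_c = 34  ⇒  ω_c = 17/46
sun–planet: 34·(1−17/46) = −12·(ω_p−ω_c)  ⇒  ω_p−ω_c = −(34/12)·(29/46) = -493/276

-493/276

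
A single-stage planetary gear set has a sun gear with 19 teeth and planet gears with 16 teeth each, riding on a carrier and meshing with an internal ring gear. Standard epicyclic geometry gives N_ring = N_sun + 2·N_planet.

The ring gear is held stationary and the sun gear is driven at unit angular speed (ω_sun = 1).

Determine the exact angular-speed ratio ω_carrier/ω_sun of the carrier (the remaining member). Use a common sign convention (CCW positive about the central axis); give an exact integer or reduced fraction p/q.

N_ring = 19 + 2·16 = 51
19(ω_s−ω_c) = −51(ω_r−ω_c),  ω_r=0, ω_s=1
19(1−ω_c) = −51(0−ω_c)  ⇒  70ω_c = 19  ⇒  ω_c = 19/70
ω_c/ω_s = 19/70

19/70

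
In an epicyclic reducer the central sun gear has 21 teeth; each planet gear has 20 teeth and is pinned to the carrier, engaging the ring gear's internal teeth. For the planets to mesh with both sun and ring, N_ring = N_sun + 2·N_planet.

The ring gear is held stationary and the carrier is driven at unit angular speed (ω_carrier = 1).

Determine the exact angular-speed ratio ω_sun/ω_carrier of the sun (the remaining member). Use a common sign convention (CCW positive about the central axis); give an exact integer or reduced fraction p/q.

82/21

N_ring = 21 + 2·20 = 61
21(ω_s−ω_c) = −61(ω_r−ω_c),  ω_r=0, ω_c=1
ω_s = 1 − (61/21)(0−1) = 82/21
ω_s/ω_c = 82/21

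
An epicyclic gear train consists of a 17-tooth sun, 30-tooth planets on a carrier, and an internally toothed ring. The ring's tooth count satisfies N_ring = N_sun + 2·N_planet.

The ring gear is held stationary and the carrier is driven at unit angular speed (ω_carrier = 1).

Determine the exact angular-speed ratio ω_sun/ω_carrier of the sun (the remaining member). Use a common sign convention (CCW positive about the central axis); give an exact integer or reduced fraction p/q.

N_ring = 17 + 2·30 = 77
17(ω_s−ω_c) = −77(ω_r−ω_c),  ω_r=0, ω_c=1
ω_s = 1 − (77/17)(0−1) = 94/17
ω_s/ω_c = 94/17

94/17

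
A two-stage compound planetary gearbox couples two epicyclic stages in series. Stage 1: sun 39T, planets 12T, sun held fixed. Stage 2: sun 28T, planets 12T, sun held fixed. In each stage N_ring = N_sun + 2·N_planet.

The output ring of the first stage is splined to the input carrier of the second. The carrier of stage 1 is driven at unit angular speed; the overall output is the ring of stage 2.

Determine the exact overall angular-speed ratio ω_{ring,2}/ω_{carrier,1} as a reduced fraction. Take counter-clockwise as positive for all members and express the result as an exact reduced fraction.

Stage 1: N_ring = 39 + 2·12 = 63
Stage 1: 39(ω_s−ω_c) = −63(ω_r−ω_c),  ω_s=0, ω_c=1
Stage 1: ω_r = 1 − (39/63)(0−1) = 34/21
  ⇒ ω_r¹/ω_c¹ = 34/21
Stage 2: N_ring = 28 + 2·12 = 52
Stage 2: 28(ω_s−ω_c) = −52(ω_r−ω_c),  ω_s=0, ω_c=1
Stage 2: ω_r = 1 − (28/52)(0−1) = 20/13
  ⇒ ω_r²/ω_c² = 20/13
Coupling ω_c² = ω_r¹ ⇒ overall = 34/21 × 20/13 = 680/273

680/273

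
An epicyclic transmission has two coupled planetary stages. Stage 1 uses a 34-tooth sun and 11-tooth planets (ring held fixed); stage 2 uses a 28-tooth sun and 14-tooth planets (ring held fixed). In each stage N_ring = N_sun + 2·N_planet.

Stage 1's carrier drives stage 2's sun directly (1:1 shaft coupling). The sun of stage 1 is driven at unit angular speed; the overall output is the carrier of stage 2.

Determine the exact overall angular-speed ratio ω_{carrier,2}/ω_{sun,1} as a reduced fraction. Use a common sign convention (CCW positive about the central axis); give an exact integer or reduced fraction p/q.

Stage 1: N_ring = 34 + 2·11 = 56
Stage 1: 34(ω_s−ω_c) = −56(ω_r−ω_c),  ω_r=0, ω_s=1
Stage 1: 34(1−ω_c) = −56(0−ω_c)  ⇒  90ω_c = 34  ⇒  ω_c = 17/45
  ⇒ ω_c¹/ω_s¹ = 17/45
Stage 2: N_ring = 28 + 2·14 = 56
Stage 2: 28(ω_s−ω_c) = −56(ω_r−ω_c),  ω_r=0, ω_s=1
Stage 2: 28(1−ω_c) = −56(0−ω_c)  ⇒  84ω_c = 28  ⇒  ω_c = 1/3
  ⇒ ω_c²/ω_s² = 1/3
Coupling ω_s² = ω_c¹ ⇒ overall = 17/45 × 1/3 = 17/135

17/135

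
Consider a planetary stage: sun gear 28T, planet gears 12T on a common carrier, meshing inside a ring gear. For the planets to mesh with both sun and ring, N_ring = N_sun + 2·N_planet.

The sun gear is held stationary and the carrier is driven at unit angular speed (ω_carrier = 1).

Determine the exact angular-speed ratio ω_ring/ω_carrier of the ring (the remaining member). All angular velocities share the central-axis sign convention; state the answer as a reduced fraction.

20/13

N_ring = 28 + 2·12 = 52
28(ω_s−ω_c) = −52(ω_r−ω_c),  ω_s=0, ω_c=1
ω_r = 1 − (28/52)(0−1) = 20/13
ω_r/ω_c = 20/13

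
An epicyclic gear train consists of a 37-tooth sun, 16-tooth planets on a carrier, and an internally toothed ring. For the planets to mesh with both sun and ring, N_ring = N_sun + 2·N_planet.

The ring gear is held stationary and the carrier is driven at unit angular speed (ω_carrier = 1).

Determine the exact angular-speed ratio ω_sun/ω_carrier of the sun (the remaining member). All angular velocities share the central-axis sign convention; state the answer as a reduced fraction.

106/37

N_ring = 37 + 2·16 = 69
37(ω_s−ω_c) = −69(ω_r−ω_c),  ω_r=0, ω_c=1
ω_s = 1 − (69/37)(0−1) = 106/37
ω_s/ω_c = 106/37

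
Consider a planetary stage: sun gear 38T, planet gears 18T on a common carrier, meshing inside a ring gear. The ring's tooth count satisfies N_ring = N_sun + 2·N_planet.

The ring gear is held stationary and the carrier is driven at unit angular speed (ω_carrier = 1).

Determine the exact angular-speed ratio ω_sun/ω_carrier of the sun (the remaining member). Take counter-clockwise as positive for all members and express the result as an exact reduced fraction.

56/19

N_ring = 38 + 2·18 = 74
38(ω_s−ω_c) = −74(ω_r−ω_c),  ω_r=0, ω_c=1
ω_s = 1 − (74/38)(0−1) = 56/19
ω_s/ω_c = 56/19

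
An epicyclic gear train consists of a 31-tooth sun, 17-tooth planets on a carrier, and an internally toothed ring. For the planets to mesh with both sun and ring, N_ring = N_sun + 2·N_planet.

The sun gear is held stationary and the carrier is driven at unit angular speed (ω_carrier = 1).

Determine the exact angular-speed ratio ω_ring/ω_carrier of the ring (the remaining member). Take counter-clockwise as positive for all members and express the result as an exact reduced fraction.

N_ring = 31 + 2·17 = 65
31(ω_s−ω_c) = −65(ω_r−ω_c),  ω_s=0, ω_c=1
ω_r = 1 − (31/65)(0−1) = 96/65
ω_r/ω_c = 96/65

96/65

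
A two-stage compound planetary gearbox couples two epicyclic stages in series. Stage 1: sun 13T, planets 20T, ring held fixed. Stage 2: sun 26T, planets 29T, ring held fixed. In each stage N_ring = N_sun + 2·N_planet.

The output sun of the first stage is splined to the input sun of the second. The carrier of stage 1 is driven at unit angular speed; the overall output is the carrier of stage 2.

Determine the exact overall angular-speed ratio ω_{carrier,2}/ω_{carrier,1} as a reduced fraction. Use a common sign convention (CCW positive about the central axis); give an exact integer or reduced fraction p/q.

Stage 1: N_ring = 13 + 2·20 = 53
Stage 1: 13(ω_s−ω_c) = −53(ω_r−ω_c),  ω_r=0, ω_c=1
Stage 1: ω_s = 1 − (53/13)(0−1) = 66/13
  ⇒ ω_s¹/ω_c¹ = 66/13
Stage 2: N_ring = 26 + 2·29 = 84
Stage 2: 26(ω_s−ω_c) = −84(ω_r−ω_c),  ω_r=0, ω_s=1
Stage 2: 26(1−ω_c) = −84(0−ω_c)  ⇒  110ω_c = 26  ⇒  ω_c = 13/55
  ⇒ ω_c²/ω_s² = 13/55
Coupling ω_s² = ω_s¹ ⇒ overall = 66/13 × 13/55 = 6/5

6/5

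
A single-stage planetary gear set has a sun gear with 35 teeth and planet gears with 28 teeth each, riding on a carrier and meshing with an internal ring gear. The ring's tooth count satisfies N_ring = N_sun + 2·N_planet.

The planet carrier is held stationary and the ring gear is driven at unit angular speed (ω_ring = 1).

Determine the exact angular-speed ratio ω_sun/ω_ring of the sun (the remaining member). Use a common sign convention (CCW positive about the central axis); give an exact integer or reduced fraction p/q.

N_ring = 35 + 2·28 = 91
35(ω_s−ω_c) = −91(ω_r−ω_c),  ω_c=0, ω_r=1
ω_s = 0 − (91/35)(1−0) = -13/5
ω_s/ω_r = -13/5

-13/5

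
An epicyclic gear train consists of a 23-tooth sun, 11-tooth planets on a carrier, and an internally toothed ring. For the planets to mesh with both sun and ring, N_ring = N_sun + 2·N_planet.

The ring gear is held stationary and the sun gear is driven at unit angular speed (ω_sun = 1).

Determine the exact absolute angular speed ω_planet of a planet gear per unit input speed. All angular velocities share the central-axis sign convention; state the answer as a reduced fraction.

N_ring = 23 + 2·11 = 45
23(ω_s−ω_c) = −45(ω_r−ω_c),  ω_r=0, ω_s=1
23(1−ω_c) = −45(0−ω_c)  ⇒  68ω_c = 23  ⇒  ω_c = 23/68
sun–planet: 23·(1−23/68) = −11·(ω_p−ω_c)  ⇒  ω_p−ω_c = −(23/11)·(45/68) = -1035/748
ω_p = 23/68 − 1035/748 = -23/22

-23/22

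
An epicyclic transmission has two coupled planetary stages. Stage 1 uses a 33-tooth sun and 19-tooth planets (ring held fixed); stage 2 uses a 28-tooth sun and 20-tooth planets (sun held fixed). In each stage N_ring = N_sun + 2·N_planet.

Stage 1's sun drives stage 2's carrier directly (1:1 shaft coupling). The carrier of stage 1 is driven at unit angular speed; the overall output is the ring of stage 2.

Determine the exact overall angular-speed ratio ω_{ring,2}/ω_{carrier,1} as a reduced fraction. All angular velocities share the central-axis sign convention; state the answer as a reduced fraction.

832/187

Stage 1: N_ring = 33 + 2·19 = 71
Stage 1: 33(ω_s−ω_c) = −71(ω_r−ω_c),  ω_r=0, ω_c=1
Stage 1: ω_s = 1 − (71/33)(0−1) = 104/33
  ⇒ ω_s¹/ω_c¹ = 104/33
Stage 2: N_ring = 28 + 2·20 = 68
Stage 2: 28(ω_s−ω_c) = −68(ω_r−ω_c),  ω_s=0, ω_c=1
Stage 2: ω_r = 1 − (28/68)(0−1) = 24/17
  ⇒ ω_r²/ω_c² = 24/17
Coupling ω_c² = ω_s¹ ⇒ overall = 104/33 × 24/17 = 832/187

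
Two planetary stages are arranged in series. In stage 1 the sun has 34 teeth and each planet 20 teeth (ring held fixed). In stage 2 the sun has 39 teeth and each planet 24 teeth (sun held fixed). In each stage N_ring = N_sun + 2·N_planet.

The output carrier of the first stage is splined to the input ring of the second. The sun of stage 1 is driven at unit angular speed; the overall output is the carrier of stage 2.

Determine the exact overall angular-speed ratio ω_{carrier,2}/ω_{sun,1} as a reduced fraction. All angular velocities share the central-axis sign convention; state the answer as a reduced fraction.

493/2268

Stage 1: N_ring = 34 + 2·20 = 74
Stage 1: 34(ω_s−ω_c) = −74(ω_r−ω_c),  ω_r=0, ω_s=1
Stage 1: 34(1−ω_c) = −74(0−ω_c)  ⇒  108ω_c = 34  ⇒  ω_c = 17/54
  ⇒ ω_c¹/ω_s¹ = 17/54
Stage 2: N_ring = 39 + 2·24 = 87
Stage 2: 39(ω_s−ω_c) = −87(ω_r−ω_c),  ω_s=0, ω_r=1
Stage 2: 39(0−ω_c) = −87(1−ω_c)  ⇒  126ω_c = 87  ⇒  ω_c = 29/42
  ⇒ ω_c²/ω_r² = 29/42
Coupling ω_r² = ω_c¹ ⇒ overall = 17/54 × 29/42 = 493/2268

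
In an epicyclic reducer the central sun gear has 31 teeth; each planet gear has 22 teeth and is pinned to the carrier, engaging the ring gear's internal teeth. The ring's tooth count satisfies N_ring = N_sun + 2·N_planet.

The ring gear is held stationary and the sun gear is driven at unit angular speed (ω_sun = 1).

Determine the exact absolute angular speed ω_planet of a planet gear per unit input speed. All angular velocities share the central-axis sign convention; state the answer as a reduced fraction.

-31/44

N_ring = 31 + 2·22 = 75
31(ω_s−ω_c) = −75(ω_r−ω_c),  ω_r=0, ω_s=1
31(1−ω_c) = −75(0−ω_c)  ⇒  106ω_c = 31  ⇒  ω_c = 31/106
sun–planet: 31·(1−31/106) = −22·(ω_p−ω_c)  ⇒  ω_p−ω_c = −(31/22)·(75/106) = -2325/2332
ω_p = 31/106 − 2325/2332 = -31/44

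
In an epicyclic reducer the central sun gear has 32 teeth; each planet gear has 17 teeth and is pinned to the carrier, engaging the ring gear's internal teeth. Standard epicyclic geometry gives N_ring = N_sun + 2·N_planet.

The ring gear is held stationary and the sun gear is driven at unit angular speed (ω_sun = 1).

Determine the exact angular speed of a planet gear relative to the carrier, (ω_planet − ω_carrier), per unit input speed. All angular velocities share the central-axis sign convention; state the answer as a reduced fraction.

N_ring = 32 + 2·17 = 66
32(ω_s−ω_c) = −66(ω_r−ω_c),  ω_r=0, ω_s=1
32(1−ω_c) = −66(0−ω_c)  ⇒  98ω_c = 32  ⇒  ω_c = 16/49
sun–planet: 32·(1−16/49) = −17·(ω_p−ω_c)  ⇒  ω_p−ω_c = −(32/17)·(33/49) = -1056/833

-1056/833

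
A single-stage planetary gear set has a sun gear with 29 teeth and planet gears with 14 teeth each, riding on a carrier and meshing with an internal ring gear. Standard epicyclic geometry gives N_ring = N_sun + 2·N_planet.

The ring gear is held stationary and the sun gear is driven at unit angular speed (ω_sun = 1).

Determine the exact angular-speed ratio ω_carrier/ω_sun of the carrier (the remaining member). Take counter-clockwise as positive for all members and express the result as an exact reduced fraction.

N_ring = 29 + 2·14 = 57
29(ω_s−ω_c) = −57(ω_r−ω_c),  ω_r=0, ω_s=1
29(1−ω_c) = −57(0−ω_c)  ⇒  86ω_c = 29  ⇒  ω_c = 29/86
ω_c/ω_s = 29/86

29/86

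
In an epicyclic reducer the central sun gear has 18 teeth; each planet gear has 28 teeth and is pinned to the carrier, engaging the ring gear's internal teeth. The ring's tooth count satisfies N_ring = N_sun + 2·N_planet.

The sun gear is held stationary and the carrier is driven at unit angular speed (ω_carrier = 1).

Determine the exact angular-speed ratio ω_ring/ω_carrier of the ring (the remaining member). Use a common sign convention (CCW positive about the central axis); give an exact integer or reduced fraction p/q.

N_ring = 18 + 2·28 = 74
18(ω_s−ω_c) = −74(ω_r−ω_c),  ω_s=0, ω_c=1
ω_r = 1 − (18/74)(0−1) = 46/37
ω_r/ω_c = 46/37

46/37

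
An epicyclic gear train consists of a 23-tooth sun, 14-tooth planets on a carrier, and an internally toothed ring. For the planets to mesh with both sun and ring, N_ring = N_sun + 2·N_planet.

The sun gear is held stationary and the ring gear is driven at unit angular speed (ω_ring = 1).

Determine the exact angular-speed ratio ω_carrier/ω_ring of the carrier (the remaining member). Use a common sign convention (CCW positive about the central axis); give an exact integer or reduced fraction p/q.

N_ring = 23 + 2·14 = 51
23(ω_s−ω_c) = −51(ω_r−ω_c),  ω_s=0, ω_r=1
23(0−ω_c) = −51(1−ω_c)  ⇒  74ω_c = 51  ⇒  ω_c = 51/74
ω_c/ω_r = 51/74

51/74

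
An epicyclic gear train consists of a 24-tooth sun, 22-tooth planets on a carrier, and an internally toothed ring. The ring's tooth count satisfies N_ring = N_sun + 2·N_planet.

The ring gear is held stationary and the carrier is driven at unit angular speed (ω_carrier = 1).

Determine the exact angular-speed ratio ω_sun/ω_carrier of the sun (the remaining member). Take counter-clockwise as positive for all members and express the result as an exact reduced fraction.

23/6

N_ring = 24 + 2·22 = 68
24(ω_s−ω_c) = −68(ω_r−ω_c),  ω_r=0, ω_c=1
ω_s = 1 − (68/24)(0−1) = 23/6
ω_s/ω_c = 23/6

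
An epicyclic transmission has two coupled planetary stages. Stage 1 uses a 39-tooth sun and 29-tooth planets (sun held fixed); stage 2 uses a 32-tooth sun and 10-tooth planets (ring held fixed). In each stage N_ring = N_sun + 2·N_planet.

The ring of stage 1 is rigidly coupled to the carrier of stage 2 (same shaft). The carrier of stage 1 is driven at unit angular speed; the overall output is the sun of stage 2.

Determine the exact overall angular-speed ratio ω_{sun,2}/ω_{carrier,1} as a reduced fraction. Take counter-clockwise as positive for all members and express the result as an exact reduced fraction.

357/97

Stage 1: N_ring = 39 + 2·29 = 97
Stage 1: 39(ω_s−ω_c) = −97(ω_r−ω_c),  ω_s=0, ω_c=1
Stage 1: ω_r = 1 − (39/97)(0−1) = 136/97
  ⇒ ω_r¹/ω_c¹ = 136/97
Stage 2: N_ring = 32 + 2·10 = 52
Stage 2: 32(ω_s−ω_c) = −52(ω_r−ω_c),  ω_r=0, ω_c=1
Stage 2: ω_s = 1 − (52/32)(0−1) = 21/8
  ⇒ ω_s²/ω_c² = 21/8
Coupling ω_c² = ω_r¹ ⇒ overall = 136/97 × 21/8 = 357/97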